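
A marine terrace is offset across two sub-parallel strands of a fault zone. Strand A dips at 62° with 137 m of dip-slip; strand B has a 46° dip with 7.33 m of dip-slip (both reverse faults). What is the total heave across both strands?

69.4 m

heave_A = 137 × cos(62°) = 64.32 m
heave_B = 7.33 × cos(46°) = 5.092 m
total = 64.32 + 5.092 = 69.4 m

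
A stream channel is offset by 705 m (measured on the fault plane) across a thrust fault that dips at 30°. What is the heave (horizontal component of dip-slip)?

611 m

heave = dip-slip × cos(dip) = 705 m × cos(30°) = 611 m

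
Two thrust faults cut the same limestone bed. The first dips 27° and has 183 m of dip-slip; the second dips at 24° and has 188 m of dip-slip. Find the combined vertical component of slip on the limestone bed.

throw_A = 183 × sin(27°) = 83.08 m
throw_B = 188 × sin(24°) = 76.47 m
total = 83.08 + 76.47 = 160 m

160 m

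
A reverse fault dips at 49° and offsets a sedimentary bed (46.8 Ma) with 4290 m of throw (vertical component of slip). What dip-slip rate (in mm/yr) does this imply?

dip-slip = throw / sin(dip) = 4290 m / sin(49°) = 5684 m
rate = 5684 m / 46.8 Ma = 0.000121 m/yr = 0.121 mm/yr

0.121 mm/yr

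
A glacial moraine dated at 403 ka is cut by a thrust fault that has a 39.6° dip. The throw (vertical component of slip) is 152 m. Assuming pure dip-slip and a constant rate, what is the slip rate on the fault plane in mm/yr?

0.592 mm/yr

dip-slip = throw / sin(dip) = 152 m / sin(39.6°) = 238.5 m
rate = 238.5 m / 403 ka = 0.000592 m/yr = 0.592 mm/yr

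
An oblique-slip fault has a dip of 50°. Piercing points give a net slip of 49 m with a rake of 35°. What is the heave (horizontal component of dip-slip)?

dip-slip = net slip × sin(rake) = 49 m × sin(35°) = 28.11 m
heave = dip-slip × cos(dip) = 28.11 × cos(50°) = 18.1 m

18.1 m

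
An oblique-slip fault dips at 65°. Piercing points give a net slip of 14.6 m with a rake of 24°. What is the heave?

dip-slip = net slip × sin(rake) = 14.6 m × sin(24°) = 5.938 m
heave = dip-slip × cos(dip) = 5.938 × cos(65°) = 2.51 m

2.51 m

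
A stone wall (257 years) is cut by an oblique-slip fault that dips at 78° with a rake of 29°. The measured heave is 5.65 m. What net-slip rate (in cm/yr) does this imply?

21.8 cm/yr

dip-slip = heave / cos(dip) = 5.65 / cos(78°) = 27.17 m
net slip = dip-slip / sin(rake) = 27.17 / sin(29°) = 56.05 m
rate = 56.05 m / 257 years = 0.218 m/yr = 21.8 cm/yr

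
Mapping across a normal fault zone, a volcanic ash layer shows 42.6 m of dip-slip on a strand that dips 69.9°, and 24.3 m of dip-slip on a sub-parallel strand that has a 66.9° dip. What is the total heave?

24.2 m

heave_A = 42.6 × cos(69.9°) = 14.64 m
heave_B = 24.3 × cos(66.9°) = 9.534 m
total = 14.64 + 9.534 = 24.2 m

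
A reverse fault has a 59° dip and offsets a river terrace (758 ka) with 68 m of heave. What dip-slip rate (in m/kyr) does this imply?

0.174 m/kyr

dip-slip = heave / cos(dip) = 68 m / cos(59°) = 132 m
rate = 132 m / 758 ka = 0.000174 m/yr = 0.174 m/kyr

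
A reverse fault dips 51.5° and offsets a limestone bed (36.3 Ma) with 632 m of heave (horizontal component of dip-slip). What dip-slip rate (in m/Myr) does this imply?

28 m/Myr

dip-slip = heave / cos(dip) = 632 m / cos(51.5°) = 1015 m
rate = 1015 m / 36.3 Ma = 0.0000280 m/yr = 28 m/Myr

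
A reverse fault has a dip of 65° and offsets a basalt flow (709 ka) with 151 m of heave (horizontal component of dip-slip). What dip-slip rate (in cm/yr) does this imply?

0.0504 cm/yr

dip-slip = heave / cos(dip) = 151 m / cos(65°) = 357.3 m
rate = 357.3 m / 709 ka = 0.000504 m/yr = 0.0504 cm/yr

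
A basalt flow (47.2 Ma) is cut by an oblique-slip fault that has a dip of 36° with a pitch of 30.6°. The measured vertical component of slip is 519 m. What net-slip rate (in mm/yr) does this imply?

0.0367 mm/yr

dip-slip = throw / sin(dip) = 519 / sin(36°) = 883 m
net slip = dip-slip / sin(rake) = 883 / sin(30.6°) = 1735 m
rate = 1735 m / 47.2 Ma = 0.0000367 m/yr = 0.0367 mm/yr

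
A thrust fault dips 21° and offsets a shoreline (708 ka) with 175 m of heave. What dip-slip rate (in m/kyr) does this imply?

dip-slip = heave / cos(dip) = 175 m / cos(21°) = 187.5 m
rate = 187.5 m / 708 ka = 0.000265 m/yr = 0.265 m/kyr

0.265 m/kyr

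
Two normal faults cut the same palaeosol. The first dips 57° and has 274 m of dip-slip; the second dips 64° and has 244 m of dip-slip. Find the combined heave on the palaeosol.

256 m

heave_A = 274 × cos(57°) = 149.2 m
heave_B = 244 × cos(64°) = 107 m
total = 149.2 + 107 = 256 m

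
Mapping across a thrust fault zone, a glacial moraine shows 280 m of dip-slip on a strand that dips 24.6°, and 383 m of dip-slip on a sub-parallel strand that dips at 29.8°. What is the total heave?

587 m

heave_A = 280 × cos(24.6°) = 254.6 m
heave_B = 383 × cos(29.8°) = 332.4 m
total = 254.6 + 332.4 = 587 m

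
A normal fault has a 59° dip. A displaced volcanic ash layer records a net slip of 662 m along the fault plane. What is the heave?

heave = dip-slip × cos(dip) = 662 m × cos(59°) = 341 m

341 m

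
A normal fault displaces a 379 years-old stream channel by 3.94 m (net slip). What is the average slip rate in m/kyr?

10.4 m/kyr

rate = 3.94 m / 379 years = 0.0104 m/yr = 10.4 m/kyr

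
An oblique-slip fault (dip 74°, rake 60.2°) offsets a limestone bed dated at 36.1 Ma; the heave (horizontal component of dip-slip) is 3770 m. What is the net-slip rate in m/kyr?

dip-slip = heave / cos(dip) = 3770 / cos(74°) = 13680 m
net slip = dip-slip / sin(rake) = 13680 / sin(60.2°) = 15760 m
rate = 15760 m / 36.1 Ma = 0.000437 m/yr = 0.437 m/kyr

0.437 m/kyr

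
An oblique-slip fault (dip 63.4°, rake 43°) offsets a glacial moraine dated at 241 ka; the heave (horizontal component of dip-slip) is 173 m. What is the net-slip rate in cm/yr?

dip-slip = heave / cos(dip) = 173 / cos(63.4°) = 386.4 m
net slip = dip-slip / sin(rake) = 386.4 / sin(43°) = 566.5 m
rate = 566.5 m / 241 ka = 0.00235 m/yr = 0.235 cm/yr

0.235 cm/yr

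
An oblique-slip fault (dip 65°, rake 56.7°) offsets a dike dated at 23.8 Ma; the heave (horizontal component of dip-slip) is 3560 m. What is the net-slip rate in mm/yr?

0.423 mm/yr

dip-slip = heave / cos(dip) = 3560 / cos(65°) = 8424 m
net slip = dip-slip / sin(rake) = 8424 / sin(56.7°) = 10080 m
rate = 10080 m / 23.8 Ma = 0.000423 m/yr = 0.423 mm/yr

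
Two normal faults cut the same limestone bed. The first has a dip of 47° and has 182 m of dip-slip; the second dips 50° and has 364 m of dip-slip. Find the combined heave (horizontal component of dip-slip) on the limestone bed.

heave_A = 182 × cos(47°) = 124.1 m
heave_B = 364 × cos(50°) = 234 m
total = 124.1 + 234 = 358 m

358 m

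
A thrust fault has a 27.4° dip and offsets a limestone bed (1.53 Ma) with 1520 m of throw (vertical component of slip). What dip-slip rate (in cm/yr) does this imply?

0.216 cm/yr

dip-slip = throw / sin(dip) = 1520 m / sin(27.4°) = 3303 m
rate = 3303 m / 1.53 Ma = 0.00216 m/yr = 0.216 cm/yr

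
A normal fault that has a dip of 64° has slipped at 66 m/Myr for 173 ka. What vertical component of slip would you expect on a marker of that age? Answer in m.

10.3 m

dip-slip = rate × time = 66 m/Myr × 173 ka = 11.42 m
throw = dip-slip × sin(dip) = 11.42 × sin(64°) = 10.3 m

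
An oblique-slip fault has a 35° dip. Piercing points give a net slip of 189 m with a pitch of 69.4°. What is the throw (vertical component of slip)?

dip-slip = net slip × sin(rake) = 189 m × sin(69.4°) = 176.9 m
throw = dip-slip × sin(dip) = 176.9 × sin(35°) = 101 m

101 m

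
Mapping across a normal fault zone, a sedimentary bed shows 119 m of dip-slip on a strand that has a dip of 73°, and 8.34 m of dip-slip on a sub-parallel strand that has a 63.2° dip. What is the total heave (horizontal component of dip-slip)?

38.6 m

heave_A = 119 × cos(73°) = 34.79 m
heave_B = 8.34 × cos(63.2°) = 3.760 m
total = 34.79 + 3.760 = 38.6 m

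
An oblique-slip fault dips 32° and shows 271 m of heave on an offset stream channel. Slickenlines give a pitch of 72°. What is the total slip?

dip-slip = heave / cos(dip) = 271 / cos(32°) = 319.6 m
net slip = dip-slip / sin(rake) = 319.6 / sin(72°) = 336 m

336 m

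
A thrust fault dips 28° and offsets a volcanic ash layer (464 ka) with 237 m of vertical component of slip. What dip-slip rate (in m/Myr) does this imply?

dip-slip = throw / sin(dip) = 237 m / sin(28°) = 504.8 m
rate = 504.8 m / 464 ka = 0.00109 m/yr = 1090 m/Myr

1090 m/Myr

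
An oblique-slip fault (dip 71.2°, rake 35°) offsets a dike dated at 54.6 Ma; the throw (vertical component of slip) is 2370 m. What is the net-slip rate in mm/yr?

dip-slip = throw / sin(dip) = 2370 / sin(71.2°) = 2504 m
net slip = dip-slip / sin(rake) = 2504 / sin(35°) = 4365 m
rate = 4365 m / 54.6 Ma = 0.0000799 m/yr = 0.0799 mm/yr

0.0799 mm/yr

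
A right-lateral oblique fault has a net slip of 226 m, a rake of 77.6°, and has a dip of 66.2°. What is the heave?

dip-slip = net slip × sin(rake) = 226 m × sin(77.6°) = 220.7 m
heave = dip-slip × cos(dip) = 220.7 × cos(66.2°) = 89.1 m

89.1 m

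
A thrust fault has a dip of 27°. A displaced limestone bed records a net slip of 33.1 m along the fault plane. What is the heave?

29.5 m

heave = dip-slip × cos(dip) = 33.1 m × cos(27°) = 29.5 m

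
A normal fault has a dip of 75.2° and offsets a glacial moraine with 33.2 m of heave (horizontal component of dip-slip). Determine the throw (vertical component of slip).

throw = heave × tan(dip) = 33.2 × tan(75.2°) = 126 m

126 m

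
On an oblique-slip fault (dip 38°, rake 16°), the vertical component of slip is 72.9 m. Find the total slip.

dip-slip = throw / sin(dip) = 72.9 / sin(38°) = 118.4 m
net slip = dip-slip / sin(rake) = 118.4 / sin(16°) = 430 m

430 m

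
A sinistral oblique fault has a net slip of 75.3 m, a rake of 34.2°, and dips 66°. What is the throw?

38.7 m

dip-slip = net slip × sin(rake) = 75.3 m × sin(34.2°) = 42.32 m
throw = dip-slip × sin(dip) = 42.32 × sin(66°) = 38.7 m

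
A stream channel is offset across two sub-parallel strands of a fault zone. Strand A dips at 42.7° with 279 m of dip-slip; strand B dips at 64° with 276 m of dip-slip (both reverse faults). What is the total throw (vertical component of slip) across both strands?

437 m

throw_A = 279 × sin(42.7°) = 189.2 m
throw_B = 276 × sin(64°) = 248.1 m
total = 189.2 + 248.1 = 437 m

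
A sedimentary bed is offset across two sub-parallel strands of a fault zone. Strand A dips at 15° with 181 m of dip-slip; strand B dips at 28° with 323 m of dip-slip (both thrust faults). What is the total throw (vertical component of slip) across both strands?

throw_A = 181 × sin(15°) = 46.85 m
throw_B = 323 × sin(28°) = 151.6 m
total = 46.85 + 151.6 = 198 m

198 m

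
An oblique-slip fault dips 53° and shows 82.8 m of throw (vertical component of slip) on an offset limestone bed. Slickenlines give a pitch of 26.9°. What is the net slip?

229 m

dip-slip = throw / sin(dip) = 82.8 / sin(53°) = 103.7 m
net slip = dip-slip / sin(rake) = 103.7 / sin(26.9°) = 229 m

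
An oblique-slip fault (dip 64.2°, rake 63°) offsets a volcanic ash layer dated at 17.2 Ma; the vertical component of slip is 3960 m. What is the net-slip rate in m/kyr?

dip-slip = throw / sin(dip) = 3960 / sin(64.2°) = 4398 m
net slip = dip-slip / sin(rake) = 4398 / sin(63°) = 4936 m
rate = 4936 m / 17.2 Ma = 0.000287 m/yr = 0.287 m/kyr

0.287 m/kyr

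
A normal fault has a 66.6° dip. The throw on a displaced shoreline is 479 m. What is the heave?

207 m

heave = throw / tan(dip) = 479 / tan(66.6°) = 207 m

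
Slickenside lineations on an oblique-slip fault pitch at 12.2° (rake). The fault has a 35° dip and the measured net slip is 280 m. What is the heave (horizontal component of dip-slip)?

dip-slip = net slip × sin(rake) = 280 m × sin(12.2°) = 59.17 m
heave = dip-slip × cos(dip) = 59.17 × cos(35°) = 48.5 m

48.5 m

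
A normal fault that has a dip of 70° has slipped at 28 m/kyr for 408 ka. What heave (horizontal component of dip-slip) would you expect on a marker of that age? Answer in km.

dip-slip = rate × time = 28 m/kyr × 408 ka = 11420 m
heave = dip-slip × cos(dip) = 11420 × cos(70°) = 3910 m = 3.91 km

3.91 km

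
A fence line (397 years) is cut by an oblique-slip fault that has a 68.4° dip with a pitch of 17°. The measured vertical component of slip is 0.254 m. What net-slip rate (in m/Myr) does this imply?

dip-slip = throw / sin(dip) = 0.254 / sin(68.4°) = 0.2732 m
net slip = dip-slip / sin(rake) = 0.2732 / sin(17°) = 0.9344 m
rate = 0.9344 m / 397 years = 0.00235 m/yr = 2350 m/Myr

2350 m/Myr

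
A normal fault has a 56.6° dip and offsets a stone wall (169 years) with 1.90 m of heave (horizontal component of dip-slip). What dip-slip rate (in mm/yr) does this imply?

dip-slip = heave / cos(dip) = 1.90 m / cos(56.6°) = 3.452 m
rate = 3.452 m / 169 years = 0.0204 m/yr = 20.4 mm/yr

20.4 mm/yr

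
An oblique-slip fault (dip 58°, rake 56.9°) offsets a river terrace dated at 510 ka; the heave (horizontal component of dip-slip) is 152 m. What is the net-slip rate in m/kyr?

dip-slip = heave / cos(dip) = 152 / cos(58°) = 286.8 m
net slip = dip-slip / sin(rake) = 286.8 / sin(56.9°) = 342.4 m
rate = 342.4 m / 510 ka = 0.000671 m/yr = 0.671 m/kyr

0.671 m/kyr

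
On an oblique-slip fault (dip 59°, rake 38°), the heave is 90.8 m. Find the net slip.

dip-slip = heave / cos(dip) = 90.8 / cos(59°) = 176.3 m
net slip = dip-slip / sin(rake) = 176.3 / sin(38°) = 286 m

286 m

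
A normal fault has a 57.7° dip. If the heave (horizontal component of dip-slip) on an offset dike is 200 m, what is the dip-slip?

374 m

dip-slip = heave / cos(dip) = 200 / cos(57.7°) = 374 m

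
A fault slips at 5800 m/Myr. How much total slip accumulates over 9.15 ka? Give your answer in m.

slip = rate × time = 5800 m/Myr × 9.15 ka = 53.1 m

53.1 m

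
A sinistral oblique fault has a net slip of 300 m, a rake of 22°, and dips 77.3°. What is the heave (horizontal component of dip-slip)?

dip-slip = net slip × sin(rake) = 300 m × sin(22°) = 112.4 m
heave = dip-slip × cos(dip) = 112.4 × cos(77.3°) = 24.7 m

24.7 m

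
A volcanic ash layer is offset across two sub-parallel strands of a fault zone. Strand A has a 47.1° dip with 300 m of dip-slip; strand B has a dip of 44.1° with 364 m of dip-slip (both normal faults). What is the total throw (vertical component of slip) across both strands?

throw_A = 300 × sin(47.1°) = 219.8 m
throw_B = 364 × sin(44.1°) = 253.3 m
total = 219.8 + 253.3 = 473 m

473 m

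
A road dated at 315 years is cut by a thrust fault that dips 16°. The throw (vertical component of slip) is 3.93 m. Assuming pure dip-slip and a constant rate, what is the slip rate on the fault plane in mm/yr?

dip-slip = throw / sin(dip) = 3.93 m / sin(16°) = 14.26 m
rate = 14.26 m / 315 years = 0.0453 m/yr = 45.3 mm/yr

45.3 mm/yr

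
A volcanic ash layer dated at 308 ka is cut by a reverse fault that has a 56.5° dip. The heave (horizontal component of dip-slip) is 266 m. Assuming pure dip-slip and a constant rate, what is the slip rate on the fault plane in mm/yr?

dip-slip = heave / cos(dip) = 266 m / cos(56.5°) = 481.9 m
rate = 481.9 m / 308 ka = 0.00156 m/yr = 1.56 mm/yr

1.56 mm/yr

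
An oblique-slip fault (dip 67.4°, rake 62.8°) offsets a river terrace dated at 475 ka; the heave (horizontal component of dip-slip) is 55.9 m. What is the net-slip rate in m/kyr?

dip-slip = heave / cos(dip) = 55.9 / cos(67.4°) = 145.5 m
net slip = dip-slip / sin(rake) = 145.5 / sin(62.8°) = 163.5 m
rate = 163.5 m / 475 ka = 0.000344 m/yr = 0.344 m/kyr

0.344 m/kyr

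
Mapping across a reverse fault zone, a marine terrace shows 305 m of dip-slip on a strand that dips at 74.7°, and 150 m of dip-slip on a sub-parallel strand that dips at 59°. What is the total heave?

158 m

heave_A = 305 × cos(74.7°) = 80.48 m
heave_B = 150 × cos(59°) = 77.26 m
total = 80.48 + 77.26 = 158 m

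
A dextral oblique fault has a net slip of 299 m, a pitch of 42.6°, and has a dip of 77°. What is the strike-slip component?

strike-slip = net slip × cos(rake) = 299 m × cos(42.6°) = 220 m

220 m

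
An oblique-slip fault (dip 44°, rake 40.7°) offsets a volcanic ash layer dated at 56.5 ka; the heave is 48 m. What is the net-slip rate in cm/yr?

dip-slip = heave / cos(dip) = 48 / cos(44°) = 66.73 m
net slip = dip-slip / sin(rake) = 66.73 / sin(40.7°) = 102.3 m
rate = 102.3 m / 56.5 ka = 0.00181 m/yr = 0.181 cm/yr

0.181 cm/yr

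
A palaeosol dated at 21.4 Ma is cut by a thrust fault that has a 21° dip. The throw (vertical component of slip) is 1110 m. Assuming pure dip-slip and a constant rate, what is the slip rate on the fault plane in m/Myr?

dip-slip = throw / sin(dip) = 1110 m / sin(21°) = 3097 m
rate = 3097 m / 21.4 Ma = 0.000145 m/yr = 145 m/Myr

145 m/Myr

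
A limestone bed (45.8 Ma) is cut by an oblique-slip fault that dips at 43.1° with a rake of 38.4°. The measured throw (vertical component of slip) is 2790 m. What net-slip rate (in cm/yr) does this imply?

0.0144 cm/yr

dip-slip = throw / sin(dip) = 2790 / sin(43.1°) = 4083 m
net slip = dip-slip / sin(rake) = 4083 / sin(38.4°) = 6574 m
rate = 6574 m / 45.8 Ma = 0.000144 m/yr = 0.0144 cm/yr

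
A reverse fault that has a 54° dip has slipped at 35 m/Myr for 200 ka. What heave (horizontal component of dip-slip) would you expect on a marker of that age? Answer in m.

dip-slip = rate × time = 35 m/Myr × 200 ka = 7 m
heave = dip-slip × cos(dip) = 7 × cos(54°) = 4.11 m

4.11 m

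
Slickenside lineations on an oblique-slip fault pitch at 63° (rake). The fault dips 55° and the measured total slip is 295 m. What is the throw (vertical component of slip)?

215 m

dip-slip = net slip × sin(rake) = 295 m × sin(63°) = 262.8 m
throw = dip-slip × sin(dip) = 262.8 × sin(55°) = 215 m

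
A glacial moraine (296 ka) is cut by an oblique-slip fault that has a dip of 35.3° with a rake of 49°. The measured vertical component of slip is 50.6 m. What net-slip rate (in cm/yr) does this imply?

0.0392 cm/yr

dip-slip = throw / sin(dip) = 50.6 / sin(35.3°) = 87.56 m
net slip = dip-slip / sin(rake) = 87.56 / sin(49°) = 116 m
rate = 116 m / 296 ka = 0.000392 m/yr = 0.0392 cm/yr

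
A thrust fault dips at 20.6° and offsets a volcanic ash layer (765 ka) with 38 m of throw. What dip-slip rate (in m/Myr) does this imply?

141 m/Myr

dip-slip = throw / sin(dip) = 38 m / sin(20.6°) = 108 m
rate = 108 m / 765 ka = 0.000141 m/yr = 141 m/Myr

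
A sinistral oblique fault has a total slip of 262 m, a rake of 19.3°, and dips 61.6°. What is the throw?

dip-slip = net slip × sin(rake) = 262 m × sin(19.3°) = 86.59 m
throw = dip-slip × sin(dip) = 86.59 × sin(61.6°) = 76.2 m

76.2 m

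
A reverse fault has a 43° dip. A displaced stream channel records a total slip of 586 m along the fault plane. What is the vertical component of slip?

throw = dip-slip × sin(dip) = 586 m × sin(43°) = 400 m

400 m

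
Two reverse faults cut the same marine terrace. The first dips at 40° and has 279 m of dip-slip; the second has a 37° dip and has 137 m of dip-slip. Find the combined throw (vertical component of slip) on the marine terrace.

262 m

throw_A = 279 × sin(40°) = 179.3 m
throw_B = 137 × sin(37°) = 82.45 m
total = 179.3 + 82.45 = 262 m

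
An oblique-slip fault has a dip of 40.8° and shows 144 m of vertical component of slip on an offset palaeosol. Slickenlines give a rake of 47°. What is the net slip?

301 m

dip-slip = throw / sin(dip) = 144 / sin(40.8°) = 220.4 m
net slip = dip-slip / sin(rake) = 220.4 / sin(47°) = 301 m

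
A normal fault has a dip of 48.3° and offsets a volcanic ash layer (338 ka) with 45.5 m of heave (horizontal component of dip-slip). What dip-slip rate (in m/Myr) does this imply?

dip-slip = heave / cos(dip) = 45.5 m / cos(48.3°) = 68.40 m
rate = 68.40 m / 338 ka = 0.000202 m/yr = 202 m/Myr

202 m/Myr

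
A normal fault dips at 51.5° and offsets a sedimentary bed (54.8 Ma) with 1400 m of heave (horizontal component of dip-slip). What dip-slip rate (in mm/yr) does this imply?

dip-slip = heave / cos(dip) = 1400 m / cos(51.5°) = 2249 m
rate = 2249 m / 54.8 Ma = 0.0000410 m/yr = 0.0410 mm/yr

0.0410 mm/yr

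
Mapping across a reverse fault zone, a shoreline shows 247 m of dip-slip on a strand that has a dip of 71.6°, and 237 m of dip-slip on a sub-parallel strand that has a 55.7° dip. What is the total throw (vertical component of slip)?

throw_A = 247 × sin(71.6°) = 234.4 m
throw_B = 237 × sin(55.7°) = 195.8 m
total = 234.4 + 195.8 = 430 m

430 m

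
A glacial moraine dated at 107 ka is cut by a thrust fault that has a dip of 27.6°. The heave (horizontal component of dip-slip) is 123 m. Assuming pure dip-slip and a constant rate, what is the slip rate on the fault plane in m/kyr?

dip-slip = heave / cos(dip) = 123 m / cos(27.6°) = 138.8 m
rate = 138.8 m / 107 ka = 0.00130 m/yr = 1.30 m/kyr

1.30 m/kyr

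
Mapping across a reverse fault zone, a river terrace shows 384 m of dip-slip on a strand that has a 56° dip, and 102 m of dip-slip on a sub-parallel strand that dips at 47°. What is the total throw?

393 m

throw_A = 384 × sin(56°) = 318.4 m
throw_B = 102 × sin(47°) = 74.60 m
total = 318.4 + 74.60 = 393 m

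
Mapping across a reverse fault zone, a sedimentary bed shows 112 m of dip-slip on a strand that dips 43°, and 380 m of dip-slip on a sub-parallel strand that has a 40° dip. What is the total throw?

321 m

throw_A = 112 × sin(43°) = 76.38 m
throw_B = 380 × sin(40°) = 244.3 m
total = 76.38 + 244.3 = 321 m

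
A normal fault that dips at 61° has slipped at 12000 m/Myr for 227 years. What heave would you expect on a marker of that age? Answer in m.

dip-slip = rate × time = 12000 m/Myr × 227 years = 2.724 m
heave = dip-slip × cos(dip) = 2.724 × cos(61°) = 1.32 m

1.32 m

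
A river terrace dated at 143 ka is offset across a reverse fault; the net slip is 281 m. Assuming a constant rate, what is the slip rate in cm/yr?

0.197 cm/yr

rate = 281 m / 143 ka = 0.00197 m/yr = 0.197 cm/yr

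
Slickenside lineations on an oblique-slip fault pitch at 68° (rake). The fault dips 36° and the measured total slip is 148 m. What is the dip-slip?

137 m

dip-slip = net slip × sin(rake) = 148 m × sin(68°) = 137 m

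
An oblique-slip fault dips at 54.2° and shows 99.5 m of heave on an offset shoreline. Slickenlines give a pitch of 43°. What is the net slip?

dip-slip = heave / cos(dip) = 99.5 / cos(54.2°) = 170.1 m
net slip = dip-slip / sin(rake) = 170.1 / sin(43°) = 249 m

249 m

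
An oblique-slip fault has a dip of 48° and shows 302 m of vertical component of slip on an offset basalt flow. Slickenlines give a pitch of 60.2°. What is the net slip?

dip-slip = throw / sin(dip) = 302 / sin(48°) = 406.4 m
net slip = dip-slip / sin(rake) = 406.4 / sin(60.2°) = 468 m

468 m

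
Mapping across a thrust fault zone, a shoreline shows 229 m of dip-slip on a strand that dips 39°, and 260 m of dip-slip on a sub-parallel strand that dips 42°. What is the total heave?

371 m

heave_A = 229 × cos(39°) = 178 m
heave_B = 260 × cos(42°) = 193.2 m
total = 178 + 193.2 = 371 m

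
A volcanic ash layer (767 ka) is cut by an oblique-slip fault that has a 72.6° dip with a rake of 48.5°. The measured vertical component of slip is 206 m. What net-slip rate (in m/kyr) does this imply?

0.376 m/kyr

dip-slip = throw / sin(dip) = 206 / sin(72.6°) = 215.9 m
net slip = dip-slip / sin(rake) = 215.9 / sin(48.5°) = 288.2 m
rate = 288.2 m / 767 ka = 0.000376 m/yr = 0.376 m/kyr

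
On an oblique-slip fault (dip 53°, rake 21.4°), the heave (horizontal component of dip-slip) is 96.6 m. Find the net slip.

440 m

dip-slip = heave / cos(dip) = 96.6 / cos(53°) = 160.5 m
net slip = dip-slip / sin(rake) = 160.5 / sin(21.4°) = 440 m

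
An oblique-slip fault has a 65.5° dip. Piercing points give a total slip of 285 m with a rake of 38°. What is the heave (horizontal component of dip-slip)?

dip-slip = net slip × sin(rake) = 285 m × sin(38°) = 175.5 m
heave = dip-slip × cos(dip) = 175.5 × cos(65.5°) = 72.8 m

72.8 m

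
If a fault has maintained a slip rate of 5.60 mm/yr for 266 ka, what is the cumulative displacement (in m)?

slip = rate × time = 5.60 mm/yr × 266 ka = 1490 m

1490 m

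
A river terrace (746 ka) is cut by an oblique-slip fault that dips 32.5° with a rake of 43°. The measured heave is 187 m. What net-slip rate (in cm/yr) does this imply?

dip-slip = heave / cos(dip) = 187 / cos(32.5°) = 221.7 m
net slip = dip-slip / sin(rake) = 221.7 / sin(43°) = 325.1 m
rate = 325.1 m / 746 ka = 0.000436 m/yr = 0.0436 cm/yr

0.0436 cm/yr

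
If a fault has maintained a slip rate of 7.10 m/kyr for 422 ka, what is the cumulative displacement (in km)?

slip = rate × time = 7.10 m/kyr × 422 ka = 3000 m = 3 km

3 km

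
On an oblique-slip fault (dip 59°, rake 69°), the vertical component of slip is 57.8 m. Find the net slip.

72.2 m

dip-slip = throw / sin(dip) = 57.8 / sin(59°) = 67.43 m
net slip = dip-slip / sin(rake) = 67.43 / sin(69°) = 72.2 m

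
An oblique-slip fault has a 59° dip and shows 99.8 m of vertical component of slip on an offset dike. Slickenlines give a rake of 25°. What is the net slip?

275 m

dip-slip = throw / sin(dip) = 99.8 / sin(59°) = 116.4 m
net slip = dip-slip / sin(rake) = 116.4 / sin(25°) = 275 m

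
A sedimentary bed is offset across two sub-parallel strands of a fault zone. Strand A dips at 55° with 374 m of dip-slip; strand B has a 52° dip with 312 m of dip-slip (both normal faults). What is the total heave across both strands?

heave_A = 374 × cos(55°) = 214.5 m
heave_B = 312 × cos(52°) = 192.1 m
total = 214.5 + 192.1 = 407 m

407 m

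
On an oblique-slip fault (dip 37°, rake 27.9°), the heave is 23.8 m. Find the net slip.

dip-slip = heave / cos(dip) = 23.8 / cos(37°) = 29.80 m
net slip = dip-slip / sin(rake) = 29.80 / sin(27.9°) = 63.7 m

63.7 m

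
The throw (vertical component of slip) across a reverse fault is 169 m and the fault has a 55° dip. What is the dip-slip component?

206 m

dip-slip = throw / sin(dip) = 169 / sin(55°) = 206 m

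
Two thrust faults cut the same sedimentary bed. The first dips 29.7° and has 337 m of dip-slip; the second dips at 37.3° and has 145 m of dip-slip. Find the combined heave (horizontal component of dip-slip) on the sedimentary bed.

408 m

heave_A = 337 × cos(29.7°) = 292.7 m
heave_B = 145 × cos(37.3°) = 115.3 m
total = 292.7 + 115.3 = 408 m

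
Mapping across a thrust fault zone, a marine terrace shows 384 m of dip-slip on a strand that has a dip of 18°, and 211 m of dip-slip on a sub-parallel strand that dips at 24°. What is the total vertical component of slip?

throw_A = 384 × sin(18°) = 118.7 m
throw_B = 211 × sin(24°) = 85.82 m
total = 118.7 + 85.82 = 204 m

204 m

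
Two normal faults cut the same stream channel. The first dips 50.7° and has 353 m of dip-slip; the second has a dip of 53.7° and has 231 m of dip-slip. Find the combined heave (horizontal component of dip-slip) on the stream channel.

heave_A = 353 × cos(50.7°) = 223.6 m
heave_B = 231 × cos(53.7°) = 136.8 m
total = 223.6 + 136.8 = 360 m

360 m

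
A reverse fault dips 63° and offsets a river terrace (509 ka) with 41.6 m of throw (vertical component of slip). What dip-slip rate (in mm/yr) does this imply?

dip-slip = throw / sin(dip) = 41.6 m / sin(63°) = 46.69 m
rate = 46.69 m / 509 ka = 0.0000917 m/yr = 0.0917 mm/yr

0.0917 mm/yr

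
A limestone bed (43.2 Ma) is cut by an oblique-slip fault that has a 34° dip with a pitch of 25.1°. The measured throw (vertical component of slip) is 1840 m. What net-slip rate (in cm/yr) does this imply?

0.0180 cm/yr

dip-slip = throw / sin(dip) = 1840 / sin(34°) = 3290 m
net slip = dip-slip / sin(rake) = 3290 / sin(25.1°) = 7757 m
rate = 7757 m / 43.2 Ma = 0.000180 m/yr = 0.0180 cm/yr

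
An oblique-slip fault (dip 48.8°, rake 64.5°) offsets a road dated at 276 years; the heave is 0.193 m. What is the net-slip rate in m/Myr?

dip-slip = heave / cos(dip) = 0.193 / cos(48.8°) = 0.2930 m
net slip = dip-slip / sin(rake) = 0.2930 / sin(64.5°) = 0.3246 m
rate = 0.3246 m / 276 years = 0.00118 m/yr = 1180 m/Myr

1180 m/Myr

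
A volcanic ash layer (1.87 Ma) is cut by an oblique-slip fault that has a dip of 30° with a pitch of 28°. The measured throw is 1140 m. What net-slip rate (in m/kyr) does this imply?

dip-slip = throw / sin(dip) = 1140 / sin(30°) = 2280 m
net slip = dip-slip / sin(rake) = 2280 / sin(28°) = 4857 m
rate = 4857 m / 1.87 Ma = 0.00260 m/yr = 2.60 m/kyr

2.60 m/kyr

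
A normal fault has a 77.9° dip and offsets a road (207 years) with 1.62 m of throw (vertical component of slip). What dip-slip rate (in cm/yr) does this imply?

dip-slip = throw / sin(dip) = 1.62 m / sin(77.9°) = 1.657 m
rate = 1.657 m / 207 years = 0.00800 m/yr = 0.800 cm/yr

0.800 cm/yr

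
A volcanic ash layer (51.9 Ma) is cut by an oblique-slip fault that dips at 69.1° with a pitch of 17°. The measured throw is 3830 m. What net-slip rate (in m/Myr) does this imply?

dip-slip = throw / sin(dip) = 3830 / sin(69.1°) = 4100 m
net slip = dip-slip / sin(rake) = 4100 / sin(17°) = 14020 m
rate = 14020 m / 51.9 Ma = 0.000270 m/yr = 270 m/Myr

270 m/Myr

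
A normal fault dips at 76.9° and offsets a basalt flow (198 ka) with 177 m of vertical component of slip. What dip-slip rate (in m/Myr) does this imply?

dip-slip = throw / sin(dip) = 177 m / sin(76.9°) = 181.7 m
rate = 181.7 m / 198 ka = 0.000918 m/yr = 918 m/Myr

918 m/Myr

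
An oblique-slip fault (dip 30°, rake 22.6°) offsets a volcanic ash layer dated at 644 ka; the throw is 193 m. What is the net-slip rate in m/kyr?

1.56 m/kyr

dip-slip = throw / sin(dip) = 193 / sin(30°) = 386 m
net slip = dip-slip / sin(rake) = 386 / sin(22.6°) = 1004 m
rate = 1004 m / 644 ka = 0.00156 m/yr = 1.56 m/kyr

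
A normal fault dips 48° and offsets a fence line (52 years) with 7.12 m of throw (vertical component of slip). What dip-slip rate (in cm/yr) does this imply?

dip-slip = throw / sin(dip) = 7.12 m / sin(48°) = 9.581 m
rate = 9.581 m / 52 years = 0.184 m/yr = 18.4 cm/yr

18.4 cm/yr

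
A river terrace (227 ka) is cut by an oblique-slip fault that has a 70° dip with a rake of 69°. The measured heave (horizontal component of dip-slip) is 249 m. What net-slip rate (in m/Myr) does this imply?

dip-slip = heave / cos(dip) = 249 / cos(70°) = 728 m
net slip = dip-slip / sin(rake) = 728 / sin(69°) = 779.8 m
rate = 779.8 m / 227 ka = 0.00344 m/yr = 3440 m/Myr

3440 m/Myr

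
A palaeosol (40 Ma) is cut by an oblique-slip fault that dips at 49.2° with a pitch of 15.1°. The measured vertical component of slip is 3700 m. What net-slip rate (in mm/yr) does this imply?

dip-slip = throw / sin(dip) = 3700 / sin(49.2°) = 4888 m
net slip = dip-slip / sin(rake) = 4888 / sin(15.1°) = 18760 m
rate = 18760 m / 40 Ma = 0.000469 m/yr = 0.469 mm/yr

0.469 mm/yr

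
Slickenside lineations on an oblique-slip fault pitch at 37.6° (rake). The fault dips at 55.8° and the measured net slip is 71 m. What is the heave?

24.3 m

dip-slip = net slip × sin(rake) = 71 m × sin(37.6°) = 43.32 m
heave = dip-slip × cos(dip) = 43.32 × cos(55.8°) = 24.3 m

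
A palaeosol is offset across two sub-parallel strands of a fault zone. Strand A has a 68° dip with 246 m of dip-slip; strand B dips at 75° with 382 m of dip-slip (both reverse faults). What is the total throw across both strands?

597 m

throw_A = 246 × sin(68°) = 228.1 m
throw_B = 382 × sin(75°) = 369 m
total = 228.1 + 369 = 597 m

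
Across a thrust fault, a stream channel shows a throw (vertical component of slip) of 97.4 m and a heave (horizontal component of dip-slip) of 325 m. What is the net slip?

339 m

net slip = √(throw² + heave²) = √(97.4² + 325²) = 339 m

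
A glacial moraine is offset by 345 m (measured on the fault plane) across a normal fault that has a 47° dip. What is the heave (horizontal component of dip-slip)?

235 m

heave = dip-slip × cos(dip) = 345 m × cos(47°) = 235 m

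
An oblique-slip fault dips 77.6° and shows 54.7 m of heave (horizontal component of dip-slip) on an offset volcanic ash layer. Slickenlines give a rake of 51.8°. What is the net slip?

324 m

dip-slip = heave / cos(dip) = 54.7 / cos(77.6°) = 254.7 m
net slip = dip-slip / sin(rake) = 254.7 / sin(51.8°) = 324 m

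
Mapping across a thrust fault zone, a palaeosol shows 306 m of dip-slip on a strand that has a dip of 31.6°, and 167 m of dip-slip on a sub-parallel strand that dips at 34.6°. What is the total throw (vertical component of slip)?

255 m

throw_A = 306 × sin(31.6°) = 160.3 m
throw_B = 167 × sin(34.6°) = 94.83 m
total = 160.3 + 94.83 = 255 m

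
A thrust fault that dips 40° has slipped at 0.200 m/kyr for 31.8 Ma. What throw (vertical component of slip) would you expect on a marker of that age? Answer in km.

dip-slip = rate × time = 0.200 m/kyr × 31.8 Ma = 6360 m
throw = dip-slip × sin(dip) = 6360 × sin(40°) = 4090 m = 4.09 km

4.09 km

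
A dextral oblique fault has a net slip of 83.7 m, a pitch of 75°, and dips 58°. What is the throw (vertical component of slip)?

dip-slip = net slip × sin(rake) = 83.7 m × sin(75°) = 80.85 m
throw = dip-slip × sin(dip) = 80.85 × sin(58°) = 68.6 m

68.6 m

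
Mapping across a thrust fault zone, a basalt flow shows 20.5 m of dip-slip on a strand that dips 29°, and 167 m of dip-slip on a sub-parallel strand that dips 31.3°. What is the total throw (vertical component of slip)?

96.7 m

throw_A = 20.5 × sin(29°) = 9.939 m
throw_B = 167 × sin(31.3°) = 86.76 m
total = 9.939 + 86.76 = 96.7 m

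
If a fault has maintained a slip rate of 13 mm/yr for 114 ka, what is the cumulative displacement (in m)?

slip = rate × time = 13 mm/yr × 114 ka = 1480 m

1480 m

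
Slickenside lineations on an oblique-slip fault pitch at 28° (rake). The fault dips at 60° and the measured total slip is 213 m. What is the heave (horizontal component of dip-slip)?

50 m

dip-slip = net slip × sin(rake) = 213 m × sin(28°) = 100 m
heave = dip-slip × cos(dip) = 100 × cos(60°) = 50 m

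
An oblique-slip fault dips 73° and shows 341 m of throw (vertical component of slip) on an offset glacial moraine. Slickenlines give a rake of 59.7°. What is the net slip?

413 m

dip-slip = throw / sin(dip) = 341 / sin(73°) = 356.6 m
net slip = dip-slip / sin(rake) = 356.6 / sin(59.7°) = 413 m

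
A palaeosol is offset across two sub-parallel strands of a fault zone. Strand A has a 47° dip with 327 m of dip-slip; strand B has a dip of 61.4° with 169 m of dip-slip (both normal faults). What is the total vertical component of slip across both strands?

388 m

throw_A = 327 × sin(47°) = 239.2 m
throw_B = 169 × sin(61.4°) = 148.4 m
total = 239.2 + 148.4 = 388 m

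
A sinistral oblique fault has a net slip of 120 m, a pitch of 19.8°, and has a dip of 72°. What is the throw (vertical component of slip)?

38.7 m

dip-slip = net slip × sin(rake) = 120 m × sin(19.8°) = 40.65 m
throw = dip-slip × sin(dip) = 40.65 × sin(72°) = 38.7 m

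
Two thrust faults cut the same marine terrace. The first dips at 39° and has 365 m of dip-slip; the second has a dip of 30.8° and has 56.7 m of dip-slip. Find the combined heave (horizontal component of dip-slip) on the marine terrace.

332 m

heave_A = 365 × cos(39°) = 283.7 m
heave_B = 56.7 × cos(30.8°) = 48.70 m
total = 283.7 + 48.70 = 332 m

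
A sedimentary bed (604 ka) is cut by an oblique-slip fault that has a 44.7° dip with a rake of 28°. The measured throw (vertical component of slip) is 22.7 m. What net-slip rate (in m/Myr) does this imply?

114 m/Myr

dip-slip = throw / sin(dip) = 22.7 / sin(44.7°) = 32.27 m
net slip = dip-slip / sin(rake) = 32.27 / sin(28°) = 68.74 m
rate = 68.74 m / 604 ka = 0.000114 m/yr = 114 m/Myr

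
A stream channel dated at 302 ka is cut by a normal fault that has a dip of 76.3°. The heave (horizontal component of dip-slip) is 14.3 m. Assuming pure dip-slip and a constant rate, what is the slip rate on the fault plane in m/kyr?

0.200 m/kyr

dip-slip = heave / cos(dip) = 14.3 m / cos(76.3°) = 60.38 m
rate = 60.38 m / 302 ka = 0.000200 m/yr = 0.200 m/kyr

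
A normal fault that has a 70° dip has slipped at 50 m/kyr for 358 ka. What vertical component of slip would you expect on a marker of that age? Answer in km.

dip-slip = rate × time = 50 m/kyr × 358 ka = 17900 m
throw = dip-slip × sin(dip) = 17900 × sin(70°) = 16800 m = 16.8 km

16.8 km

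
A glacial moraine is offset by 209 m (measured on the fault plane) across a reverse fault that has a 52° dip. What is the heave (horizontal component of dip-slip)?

heave = dip-slip × cos(dip) = 209 m × cos(52°) = 129 m

129 m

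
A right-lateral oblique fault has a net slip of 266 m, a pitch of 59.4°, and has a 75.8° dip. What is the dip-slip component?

dip-slip = net slip × sin(rake) = 266 m × sin(59.4°) = 229 m

229 m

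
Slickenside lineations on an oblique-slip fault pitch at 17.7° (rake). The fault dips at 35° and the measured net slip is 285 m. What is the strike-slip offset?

strike-slip = net slip × cos(rake) = 285 m × cos(17.7°) = 272 m

272 m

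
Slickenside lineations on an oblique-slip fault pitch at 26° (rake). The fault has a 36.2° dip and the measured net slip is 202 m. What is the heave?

71.5 m

dip-slip = net slip × sin(rake) = 202 m × sin(26°) = 88.55 m
heave = dip-slip × cos(dip) = 88.55 × cos(36.2°) = 71.5 m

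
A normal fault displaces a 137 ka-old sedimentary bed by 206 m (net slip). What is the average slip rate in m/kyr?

1.50 m/kyr

rate = 206 m / 137 ka = 0.00150 m/yr = 1.50 m/kyr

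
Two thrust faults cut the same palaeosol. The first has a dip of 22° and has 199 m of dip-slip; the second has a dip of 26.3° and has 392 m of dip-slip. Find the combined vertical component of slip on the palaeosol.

throw_A = 199 × sin(22°) = 74.55 m
throw_B = 392 × sin(26.3°) = 173.7 m
total = 74.55 + 173.7 = 248 m

248 m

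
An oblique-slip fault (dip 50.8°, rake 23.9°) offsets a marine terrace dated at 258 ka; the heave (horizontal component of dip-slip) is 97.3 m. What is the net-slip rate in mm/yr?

1.47 mm/yr

dip-slip = heave / cos(dip) = 97.3 / cos(50.8°) = 153.9 m
net slip = dip-slip / sin(rake) = 153.9 / sin(23.9°) = 380 m
rate = 380 m / 258 ka = 0.00147 m/yr = 1.47 mm/yr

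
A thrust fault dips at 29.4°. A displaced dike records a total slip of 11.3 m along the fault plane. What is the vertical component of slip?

throw = dip-slip × sin(dip) = 11.3 m × sin(29.4°) = 5.55 m

5.55 m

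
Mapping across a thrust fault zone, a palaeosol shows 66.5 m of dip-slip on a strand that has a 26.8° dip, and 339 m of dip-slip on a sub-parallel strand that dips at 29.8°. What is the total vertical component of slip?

throw_A = 66.5 × sin(26.8°) = 29.98 m
throw_B = 339 × sin(29.8°) = 168.5 m
total = 29.98 + 168.5 = 198 m

198 m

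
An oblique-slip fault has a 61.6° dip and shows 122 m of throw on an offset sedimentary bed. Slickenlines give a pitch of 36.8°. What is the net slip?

232 m

dip-slip = throw / sin(dip) = 122 / sin(61.6°) = 138.7 m
net slip = dip-slip / sin(rake) = 138.7 / sin(36.8°) = 232 m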